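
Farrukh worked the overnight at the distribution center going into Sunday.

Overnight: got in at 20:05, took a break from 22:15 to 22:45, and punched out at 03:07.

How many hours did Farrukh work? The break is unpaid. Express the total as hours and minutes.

Overnight: 20:05 → midnight = 3 h 55 min; midnight → 03:07 = 3 h 7 min; span 7 h 2 min; less 30 min break → 6 h 32 min

6 h 32 min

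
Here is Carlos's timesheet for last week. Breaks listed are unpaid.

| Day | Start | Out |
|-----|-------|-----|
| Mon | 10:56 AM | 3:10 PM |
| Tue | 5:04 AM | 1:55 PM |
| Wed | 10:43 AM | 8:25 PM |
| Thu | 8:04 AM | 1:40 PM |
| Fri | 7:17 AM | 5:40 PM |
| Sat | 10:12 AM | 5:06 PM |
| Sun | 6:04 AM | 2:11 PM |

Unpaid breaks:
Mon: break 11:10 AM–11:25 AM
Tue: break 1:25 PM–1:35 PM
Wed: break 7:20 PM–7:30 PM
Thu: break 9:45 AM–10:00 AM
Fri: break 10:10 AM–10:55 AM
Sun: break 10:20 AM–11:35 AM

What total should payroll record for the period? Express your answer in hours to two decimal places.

50.95 hours

Mon: 10:56 AM–3:10 PM = 4 h 14 min; less 15 min break → 3 h 59 min
Tue: 5:04 AM–1:55 PM = 8 h 51 min; less 10 min break → 8 h 41 min
Wed: 10:43 AM–8:25 PM = 9 h 42 min; less 10 min break → 9 h 32 min
Thu: 8:04 AM–1:40 PM = 5 h 36 min; less 15 min break → 5 h 21 min
Fri: 7:17 AM–5:40 PM = 10 h 23 min; less 45 min break → 9 h 38 min
Sat: 10:12 AM–5:06 PM = 6 h 54 min
Sun: 6:04 AM–2:11 PM = 8 h 7 min; less 75 min break → 6 h 52 min
Total: 3 h 59 min + 8 h 41 min + 9 h 32 min + 5 h 21 min + 9 h 38 min + 6 h 54 min + 6 h 52 min = 50 h 57 min.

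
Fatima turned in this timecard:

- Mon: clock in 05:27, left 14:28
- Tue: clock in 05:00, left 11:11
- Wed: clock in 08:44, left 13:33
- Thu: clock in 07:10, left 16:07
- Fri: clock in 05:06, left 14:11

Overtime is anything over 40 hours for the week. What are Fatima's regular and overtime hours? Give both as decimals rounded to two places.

Mon: 05:27–14:28 = 9 h 1 min
Tue: 05:00–11:11 = 6 h 11 min
Wed: 08:44–13:33 = 4 h 49 min
Thu: 07:10–16:07 = 8 h 57 min
Fri: 05:06–14:11 = 9 h 5 min
Total worked: 38 h 3 min = 38.05 h.
Threshold 40 h → overtime 0 h 0 min, regular 38 h 3 min.

Regular 38.05 hours, overtime 0.00 hours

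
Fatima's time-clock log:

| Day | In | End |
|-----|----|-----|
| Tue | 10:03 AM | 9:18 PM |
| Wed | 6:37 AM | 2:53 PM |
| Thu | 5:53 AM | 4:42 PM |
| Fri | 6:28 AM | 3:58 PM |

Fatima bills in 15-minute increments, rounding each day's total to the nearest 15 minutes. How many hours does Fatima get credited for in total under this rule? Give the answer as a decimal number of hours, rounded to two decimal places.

39.75 hours

Tue: 10:03 AM–9:18 PM = 11 h 15 min → rounds to 11 h 15 min
Wed: 6:37 AM–2:53 PM = 8 h 16 min → rounds to 8 h 15 min
Thu: 5:53 AM–4:42 PM = 10 h 49 min → rounds to 10 h 45 min
Fri: 6:28 AM–3:58 PM = 9 h 30 min → rounds to 9 h 30 min
Total credited: 39 h 45 min.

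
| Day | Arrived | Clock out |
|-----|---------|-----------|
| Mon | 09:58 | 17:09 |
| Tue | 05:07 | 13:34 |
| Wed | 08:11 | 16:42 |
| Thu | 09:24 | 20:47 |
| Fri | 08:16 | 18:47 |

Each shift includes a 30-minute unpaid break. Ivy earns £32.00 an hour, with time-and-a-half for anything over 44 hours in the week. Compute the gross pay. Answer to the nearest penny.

Mon: 09:58–17:09 = 7 h 11 min; less 30 min break → 6 h 41 min
Tue: 05:07–13:34 = 8 h 27 min; less 30 min break → 7 h 57 min
Wed: 08:11–16:42 = 8 h 31 min; less 30 min break → 8 h 1 min
Thu: 09:24–20:47 = 11 h 23 min; less 30 min break → 10 h 53 min
Fri: 08:16–18:47 = 10 h 31 min; less 30 min break → 10 h 1 min
Total worked: 43 h 33 min = 2613 min.
Regular 43 h 33 min = 2613 min at £32.00/h; overtime 0 h 0 min = 0 min at £48.00/h.
Pay = (2613 × £32.00 + 0 × £48.00) ÷ 60 = £1393.60.

£1393.60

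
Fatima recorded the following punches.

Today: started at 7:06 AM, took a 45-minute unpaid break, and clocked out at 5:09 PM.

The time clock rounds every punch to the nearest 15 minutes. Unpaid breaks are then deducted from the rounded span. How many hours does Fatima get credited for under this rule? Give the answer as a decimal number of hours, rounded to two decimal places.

Today: in 7:06 AM→7:00 AM, out 5:09 PM→5:15 PM; 10 h 15 min − 45 min = 9 h 30 min

9.50 hours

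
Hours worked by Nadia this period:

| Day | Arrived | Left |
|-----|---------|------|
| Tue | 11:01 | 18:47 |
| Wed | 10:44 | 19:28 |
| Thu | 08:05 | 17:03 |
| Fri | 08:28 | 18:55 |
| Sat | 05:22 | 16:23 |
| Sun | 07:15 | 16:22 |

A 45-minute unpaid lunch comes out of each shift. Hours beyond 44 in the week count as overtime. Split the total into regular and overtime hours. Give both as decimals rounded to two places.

Tue: 11:01–18:47 = 7 h 46 min; less 45 min break → 7 h 1 min
Wed: 10:44–19:28 = 8 h 44 min; less 45 min break → 7 h 59 min
Thu: 08:05–17:03 = 8 h 58 min; less 45 min break → 8 h 13 min
Fri: 08:28–18:55 = 10 h 27 min; less 45 min break → 9 h 42 min
Sat: 05:22–16:23 = 11 h 1 min; less 45 min break → 10 h 16 min
Sun: 07:15–16:22 = 9 h 7 min; less 45 min break → 8 h 22 min
Total worked: 51 h 33 min = 51.55 h.
Threshold 44 h → overtime 7 h 33 min, regular 44 h 0 min.

Regular 44.00 hours, overtime 7.55 hours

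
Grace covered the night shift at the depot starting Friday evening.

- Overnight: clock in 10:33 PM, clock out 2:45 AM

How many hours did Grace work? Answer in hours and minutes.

4 h 12 min

Overnight: 10:33 PM → midnight = 1 h 27 min; midnight → 2:45 AM = 2 h 45 min; span 4 h 12 min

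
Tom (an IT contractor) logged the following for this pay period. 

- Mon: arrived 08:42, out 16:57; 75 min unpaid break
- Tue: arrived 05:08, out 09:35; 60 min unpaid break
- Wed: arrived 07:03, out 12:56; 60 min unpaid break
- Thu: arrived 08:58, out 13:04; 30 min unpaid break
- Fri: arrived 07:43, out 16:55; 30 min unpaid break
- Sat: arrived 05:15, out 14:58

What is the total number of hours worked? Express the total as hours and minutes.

37 h 21 min

Mon: 08:42–16:57 = 8 h 15 min; less 75 min break → 7 h 0 min
Tue: 05:08–09:35 = 4 h 27 min; less 60 min break → 3 h 27 min
Wed: 07:03–12:56 = 5 h 53 min; less 60 min break → 4 h 53 min
Thu: 08:58–13:04 = 4 h 6 min; less 30 min break → 3 h 36 min
Fri: 07:43–16:55 = 9 h 12 min; less 30 min break → 8 h 42 min
Sat: 05:15–14:58 = 9 h 43 min
Total: 7 h 0 min + 3 h 27 min + 4 h 53 min + 3 h 36 min + 8 h 42 min + 9 h 43 min = 37 h 21 min.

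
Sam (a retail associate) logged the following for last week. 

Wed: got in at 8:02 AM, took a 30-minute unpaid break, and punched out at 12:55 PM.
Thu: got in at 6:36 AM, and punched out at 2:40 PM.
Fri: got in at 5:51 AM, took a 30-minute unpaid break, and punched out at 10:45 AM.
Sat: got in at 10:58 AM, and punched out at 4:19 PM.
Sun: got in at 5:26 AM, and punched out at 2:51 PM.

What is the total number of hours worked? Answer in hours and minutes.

31 h 37 min

Wed: 8:02 AM–12:55 PM = 4 h 53 min; less 30 min break → 4 h 23 min
Thu: 6:36 AM–2:40 PM = 8 h 4 min
Fri: 5:51 AM–10:45 AM = 4 h 54 min; less 30 min break → 4 h 24 min
Sat: 10:58 AM–4:19 PM = 5 h 21 min
Sun: 5:26 AM–2:51 PM = 9 h 25 min
Total: 4 h 23 min + 8 h 4 min + 4 h 24 min + 5 h 21 min + 9 h 25 min = 31 h 37 min.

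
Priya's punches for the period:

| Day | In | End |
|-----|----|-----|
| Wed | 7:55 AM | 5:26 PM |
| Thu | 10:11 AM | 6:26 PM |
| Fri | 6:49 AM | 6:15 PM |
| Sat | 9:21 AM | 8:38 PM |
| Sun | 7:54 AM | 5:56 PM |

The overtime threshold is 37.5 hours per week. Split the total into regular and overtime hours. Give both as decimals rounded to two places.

Wed: 7:55 AM–5:26 PM = 9 h 31 min
Thu: 10:11 AM–6:26 PM = 8 h 15 min
Fri: 6:49 AM–6:15 PM = 11 h 26 min
Sat: 9:21 AM–8:38 PM = 11 h 17 min
Sun: 7:54 AM–5:56 PM = 10 h 2 min
Total worked: 50 h 31 min = 50.52 h.
Threshold 37.5 h → overtime 13 h 1 min, regular 37 h 30 min.

Regular 37.50 hours, overtime 13.02 hours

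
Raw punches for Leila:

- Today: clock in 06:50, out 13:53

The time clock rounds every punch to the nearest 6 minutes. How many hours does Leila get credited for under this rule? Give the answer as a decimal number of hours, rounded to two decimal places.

7.10 hours

Today: in 06:50→06:48, out 13:53→13:54; 7 h 6 min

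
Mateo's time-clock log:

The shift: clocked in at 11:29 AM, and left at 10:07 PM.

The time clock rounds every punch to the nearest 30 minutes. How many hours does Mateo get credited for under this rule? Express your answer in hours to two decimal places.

10.50 hours

The shift: in 11:29 AM→11:30 AM, out 10:07 PM→10:00 PM; 10 h 30 min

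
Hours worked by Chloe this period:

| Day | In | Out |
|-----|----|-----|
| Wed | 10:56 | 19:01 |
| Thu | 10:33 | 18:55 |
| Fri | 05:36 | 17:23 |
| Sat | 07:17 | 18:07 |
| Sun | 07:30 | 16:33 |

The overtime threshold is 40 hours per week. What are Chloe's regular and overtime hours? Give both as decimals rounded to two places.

Wed: 10:56–19:01 = 8 h 5 min
Thu: 10:33–18:55 = 8 h 22 min
Fri: 05:36–17:23 = 11 h 47 min
Sat: 07:17–18:07 = 10 h 50 min
Sun: 07:30–16:33 = 9 h 3 min
Total worked: 48 h 7 min = 48.12 h.
Threshold 40 h → overtime 8 h 7 min, regular 40 h 0 min.

Regular 40.00 hours, overtime 8.12 hours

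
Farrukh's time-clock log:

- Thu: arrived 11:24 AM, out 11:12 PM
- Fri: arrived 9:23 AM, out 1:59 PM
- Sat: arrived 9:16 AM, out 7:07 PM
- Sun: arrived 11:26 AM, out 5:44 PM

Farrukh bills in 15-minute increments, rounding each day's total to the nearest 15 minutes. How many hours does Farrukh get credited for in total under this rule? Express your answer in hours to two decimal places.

32.25 hours

Thu: 11:24 AM–11:12 PM = 11 h 48 min → rounds to 11 h 45 min
Fri: 9:23 AM–1:59 PM = 4 h 36 min → rounds to 4 h 30 min
Sat: 9:16 AM–7:07 PM = 9 h 51 min → rounds to 9 h 45 min
Sun: 11:26 AM–5:44 PM = 6 h 18 min → rounds to 6 h 15 min
Total credited: 32 h 15 min.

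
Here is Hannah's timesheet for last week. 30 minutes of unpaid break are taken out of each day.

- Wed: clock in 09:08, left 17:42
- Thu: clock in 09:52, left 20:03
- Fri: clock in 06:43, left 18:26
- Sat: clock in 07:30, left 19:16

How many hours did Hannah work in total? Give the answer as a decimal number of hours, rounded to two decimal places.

40.23 hours

Wed: 09:08–17:42 = 8 h 34 min; less 30 min break → 8 h 4 min
Thu: 09:52–20:03 = 10 h 11 min; less 30 min break → 9 h 41 min
Fri: 06:43–18:26 = 11 h 43 min; less 30 min break → 11 h 13 min
Sat: 07:30–19:16 = 11 h 46 min; less 30 min break → 11 h 16 min
Total: 8 h 4 min + 9 h 41 min + 11 h 13 min + 11 h 16 min = 40 h 14 min.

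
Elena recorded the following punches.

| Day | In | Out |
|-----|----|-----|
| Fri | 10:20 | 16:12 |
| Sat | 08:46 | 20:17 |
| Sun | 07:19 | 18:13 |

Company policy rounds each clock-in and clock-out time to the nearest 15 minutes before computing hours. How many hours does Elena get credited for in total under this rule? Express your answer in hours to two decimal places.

28.50 hours

Fri: in 10:20→10:15, out 16:12→16:15; 6 h 0 min
Sat: in 08:46→08:45, out 20:17→20:15; 11 h 30 min
Sun: in 07:19→07:15, out 18:13→18:15; 11 h 0 min
Total credited: 28 h 30 min.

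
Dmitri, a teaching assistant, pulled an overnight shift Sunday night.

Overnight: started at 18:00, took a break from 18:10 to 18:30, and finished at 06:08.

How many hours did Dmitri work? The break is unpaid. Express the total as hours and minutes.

11 h 48 min

Overnight: 18:00 → midnight = 6 h 0 min; midnight → 06:08 = 6 h 8 min; span 12 h 8 min; less 20 min break → 11 h 48 min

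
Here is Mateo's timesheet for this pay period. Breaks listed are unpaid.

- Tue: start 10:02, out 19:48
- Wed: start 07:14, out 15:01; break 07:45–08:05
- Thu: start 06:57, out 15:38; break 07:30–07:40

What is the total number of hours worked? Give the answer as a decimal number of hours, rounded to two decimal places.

25.73 hours

Tue: 10:02–19:48 = 9 h 46 min
Wed: 07:14–15:01 = 7 h 47 min; less 20 min break → 7 h 27 min
Thu: 06:57–15:38 = 8 h 41 min; less 10 min break → 8 h 31 min
Total: 9 h 46 min + 7 h 27 min + 8 h 31 min = 25 h 44 min.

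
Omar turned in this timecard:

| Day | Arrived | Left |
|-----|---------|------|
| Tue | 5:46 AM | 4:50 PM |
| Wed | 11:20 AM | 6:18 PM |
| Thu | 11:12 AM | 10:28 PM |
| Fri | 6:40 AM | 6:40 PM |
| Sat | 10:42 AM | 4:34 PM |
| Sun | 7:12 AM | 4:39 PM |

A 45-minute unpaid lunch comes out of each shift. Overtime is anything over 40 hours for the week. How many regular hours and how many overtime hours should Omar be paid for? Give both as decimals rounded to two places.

Tue: 5:46 AM–4:50 PM = 11 h 4 min; less 45 min break → 10 h 19 min
Wed: 11:20 AM–6:18 PM = 6 h 58 min; less 45 min break → 6 h 13 min
Thu: 11:12 AM–10:28 PM = 11 h 16 min; less 45 min break → 10 h 31 min
Fri: 6:40 AM–6:40 PM = 12 h 0 min; less 45 min break → 11 h 15 min
Sat: 10:42 AM–4:34 PM = 5 h 52 min; less 45 min break → 5 h 7 min
Sun: 7:12 AM–4:39 PM = 9 h 27 min; less 45 min break → 8 h 42 min
Total worked: 52 h 7 min = 52.12 h.
Threshold 40 h → overtime 12 h 7 min, regular 40 h 0 min.

Regular 40.00 hours, overtime 12.12 hours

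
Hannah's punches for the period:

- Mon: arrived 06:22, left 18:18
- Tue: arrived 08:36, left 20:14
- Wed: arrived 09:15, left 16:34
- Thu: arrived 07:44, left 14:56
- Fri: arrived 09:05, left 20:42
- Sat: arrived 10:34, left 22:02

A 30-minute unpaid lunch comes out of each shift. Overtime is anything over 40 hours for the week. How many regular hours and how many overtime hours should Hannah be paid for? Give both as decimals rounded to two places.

Mon: 06:22–18:18 = 11 h 56 min; less 30 min break → 11 h 26 min
Tue: 08:36–20:14 = 11 h 38 min; less 30 min break → 11 h 8 min
Wed: 09:15–16:34 = 7 h 19 min; less 30 min break → 6 h 49 min
Thu: 07:44–14:56 = 7 h 12 min; less 30 min break → 6 h 42 min
Fri: 09:05–20:42 = 11 h 37 min; less 30 min break → 11 h 7 min
Sat: 10:34–22:02 = 11 h 28 min; less 30 min break → 10 h 58 min
Total worked: 58 h 10 min = 58.17 h.
Threshold 40 h → overtime 18 h 10 min, regular 40 h 0 min.

Regular 40.00 hours, overtime 18.17 hours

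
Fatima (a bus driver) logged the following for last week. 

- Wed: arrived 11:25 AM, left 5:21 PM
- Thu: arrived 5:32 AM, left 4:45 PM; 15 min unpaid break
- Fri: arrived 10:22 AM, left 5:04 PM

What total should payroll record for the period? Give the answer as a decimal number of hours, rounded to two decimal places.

Wed: 11:25 AM–5:21 PM = 5 h 56 min
Thu: 5:32 AM–4:45 PM = 11 h 13 min; less 15 min break → 10 h 58 min
Fri: 10:22 AM–5:04 PM = 6 h 42 min
Total: 5 h 56 min + 10 h 58 min + 6 h 42 min = 23 h 36 min.

23.60 hours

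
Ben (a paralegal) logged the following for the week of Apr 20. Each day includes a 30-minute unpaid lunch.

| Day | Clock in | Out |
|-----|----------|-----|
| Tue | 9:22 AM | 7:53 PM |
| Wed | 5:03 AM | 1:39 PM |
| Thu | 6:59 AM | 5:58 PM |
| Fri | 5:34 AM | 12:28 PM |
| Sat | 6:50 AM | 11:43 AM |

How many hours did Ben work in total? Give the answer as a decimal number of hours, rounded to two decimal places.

Tue: 9:22 AM–7:53 PM = 10 h 31 min; less 30 min break → 10 h 1 min
Wed: 5:03 AM–1:39 PM = 8 h 36 min; less 30 min break → 8 h 6 min
Thu: 6:59 AM–5:58 PM = 10 h 59 min; less 30 min break → 10 h 29 min
Fri: 5:34 AM–12:28 PM = 6 h 54 min; less 30 min break → 6 h 24 min
Sat: 6:50 AM–11:43 AM = 4 h 53 min; less 30 min break → 4 h 23 min
Total: 10 h 1 min + 8 h 6 min + 10 h 29 min + 6 h 24 min + 4 h 23 min = 39 h 23 min.

39.38 hours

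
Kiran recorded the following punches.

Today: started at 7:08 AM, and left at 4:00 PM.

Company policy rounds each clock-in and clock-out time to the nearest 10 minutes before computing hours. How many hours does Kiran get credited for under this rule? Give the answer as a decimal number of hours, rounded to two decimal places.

8.83 hours

Today: in 7:08 AM→7:10 AM, out 4:00 PM→4:00 PM; 8 h 50 min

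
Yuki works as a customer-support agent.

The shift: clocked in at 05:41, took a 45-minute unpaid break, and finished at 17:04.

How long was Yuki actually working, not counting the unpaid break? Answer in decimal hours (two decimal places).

The shift: 05:41–17:04 = 11 h 23 min; less 45 min break → 10 h 38 min

10.63 hours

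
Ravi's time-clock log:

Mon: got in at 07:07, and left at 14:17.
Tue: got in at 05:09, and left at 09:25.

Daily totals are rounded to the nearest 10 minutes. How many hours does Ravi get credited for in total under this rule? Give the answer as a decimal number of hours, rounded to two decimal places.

11.50 hours

Mon: 07:07–14:17 = 7 h 10 min → rounds to 7 h 10 min
Tue: 05:09–09:25 = 4 h 16 min → rounds to 4 h 20 min
Total credited: 11 h 30 min.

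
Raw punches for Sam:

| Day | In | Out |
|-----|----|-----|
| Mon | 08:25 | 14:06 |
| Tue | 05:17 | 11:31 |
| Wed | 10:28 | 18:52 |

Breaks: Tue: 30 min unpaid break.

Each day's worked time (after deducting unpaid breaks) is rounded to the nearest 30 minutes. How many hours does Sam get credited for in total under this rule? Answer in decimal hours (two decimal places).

19.50 hours

Mon: 08:25–14:06 = 5 h 41 min → rounds to 5 h 30 min
Tue: 05:17–11:31 = 6 h 14 min − 30 min = 5 h 44 min → rounds to 5 h 30 min
Wed: 10:28–18:52 = 8 h 24 min → rounds to 8 h 30 min
Total credited: 19 h 30 min.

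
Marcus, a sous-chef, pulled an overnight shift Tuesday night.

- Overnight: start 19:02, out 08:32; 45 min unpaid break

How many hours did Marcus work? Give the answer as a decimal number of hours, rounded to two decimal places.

12.75 hours

Overnight: 19:02 → midnight = 4 h 58 min; midnight → 08:32 = 8 h 32 min; span 13 h 30 min; less 45 min break → 12 h 45 min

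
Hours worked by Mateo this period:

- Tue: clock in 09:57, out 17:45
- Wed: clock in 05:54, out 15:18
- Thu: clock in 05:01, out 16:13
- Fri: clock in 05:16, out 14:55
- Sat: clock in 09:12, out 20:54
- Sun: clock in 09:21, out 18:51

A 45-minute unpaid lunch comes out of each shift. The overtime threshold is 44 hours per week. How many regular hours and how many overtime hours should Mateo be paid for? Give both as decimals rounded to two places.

Regular 44.00 hours, overtime 10.75 hours

Tue: 09:57–17:45 = 7 h 48 min; less 45 min break → 7 h 3 min
Wed: 05:54–15:18 = 9 h 24 min; less 45 min break → 8 h 39 min
Thu: 05:01–16:13 = 11 h 12 min; less 45 min break → 10 h 27 min
Fri: 05:16–14:55 = 9 h 39 min; less 45 min break → 8 h 54 min
Sat: 09:12–20:54 = 11 h 42 min; less 45 min break → 10 h 57 min
Sun: 09:21–18:51 = 9 h 30 min; less 45 min break → 8 h 45 min
Total worked: 54 h 45 min = 54.75 h.
Threshold 44 h → overtime 10 h 45 min, regular 44 h 0 min.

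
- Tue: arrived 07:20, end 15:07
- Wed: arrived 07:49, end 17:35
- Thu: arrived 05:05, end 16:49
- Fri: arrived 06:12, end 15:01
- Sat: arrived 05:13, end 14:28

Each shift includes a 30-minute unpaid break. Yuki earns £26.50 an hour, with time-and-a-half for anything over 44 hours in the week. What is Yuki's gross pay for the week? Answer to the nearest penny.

£1199.79

Tue: 07:20–15:07 = 7 h 47 min; less 30 min break → 7 h 17 min
Wed: 07:49–17:35 = 9 h 46 min; less 30 min break → 9 h 16 min
Thu: 05:05–16:49 = 11 h 44 min; less 30 min break → 11 h 14 min
Fri: 06:12–15:01 = 8 h 49 min; less 30 min break → 8 h 19 min
Sat: 05:13–14:28 = 9 h 15 min; less 30 min break → 8 h 45 min
Total worked: 44 h 51 min = 2691 min.
Regular 44 h 0 min = 2640 min at £26.50/h; overtime 0 h 51 min = 51 min at £39.75/h.
Pay = (2640 × £26.50 + 51 × £39.75) ÷ 60 = £1199.79.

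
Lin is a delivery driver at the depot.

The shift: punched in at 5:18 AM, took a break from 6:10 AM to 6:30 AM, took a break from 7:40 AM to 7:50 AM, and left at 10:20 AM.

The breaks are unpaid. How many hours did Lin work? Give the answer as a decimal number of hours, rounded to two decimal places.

4.53 hours

The shift: 5:18 AM–10:20 AM = 5 h 2 min; less 30 min break → 4 h 32 min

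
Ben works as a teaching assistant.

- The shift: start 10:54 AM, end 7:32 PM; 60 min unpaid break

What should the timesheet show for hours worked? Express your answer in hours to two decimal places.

The shift: 10:54 AM–7:32 PM = 8 h 38 min; less 60 min break → 7 h 38 min

7.63 hours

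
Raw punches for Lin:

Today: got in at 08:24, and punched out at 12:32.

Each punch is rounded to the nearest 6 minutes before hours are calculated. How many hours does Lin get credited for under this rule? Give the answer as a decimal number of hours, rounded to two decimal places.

Today: in 08:24→08:24, out 12:32→12:30; 4 h 6 min

4.10 hours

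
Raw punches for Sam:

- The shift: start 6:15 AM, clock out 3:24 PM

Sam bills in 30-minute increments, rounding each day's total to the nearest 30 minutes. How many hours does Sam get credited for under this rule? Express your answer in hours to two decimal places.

9.00 hours

The shift: 6:15 AM–3:24 PM = 9 h 9 min → rounds to 9 h 0 min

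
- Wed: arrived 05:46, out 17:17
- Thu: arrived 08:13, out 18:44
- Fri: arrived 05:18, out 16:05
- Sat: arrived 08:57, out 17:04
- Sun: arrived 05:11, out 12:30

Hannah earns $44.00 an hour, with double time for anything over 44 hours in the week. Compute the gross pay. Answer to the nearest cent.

Wed: 05:46–17:17 = 11 h 31 min
Thu: 08:13–18:44 = 10 h 31 min
Fri: 05:18–16:05 = 10 h 47 min
Sat: 08:57–17:04 = 8 h 7 min
Sun: 05:11–12:30 = 7 h 19 min
Total worked: 48 h 15 min = 2895 min.
Regular 44 h 0 min = 2640 min at $44.00/h; overtime 4 h 15 min = 255 min at $88.00/h.
Pay = (2640 × $44.00 + 255 × $88.00) ÷ 60 = $2310.00.

$2310.00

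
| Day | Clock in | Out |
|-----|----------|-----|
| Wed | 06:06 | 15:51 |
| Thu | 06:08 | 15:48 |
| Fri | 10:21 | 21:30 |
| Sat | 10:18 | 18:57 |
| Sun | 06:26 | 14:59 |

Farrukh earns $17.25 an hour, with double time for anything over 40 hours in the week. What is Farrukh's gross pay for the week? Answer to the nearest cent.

$957.95

Wed: 06:06–15:51 = 9 h 45 min
Thu: 06:08–15:48 = 9 h 40 min
Fri: 10:21–21:30 = 11 h 9 min
Sat: 10:18–18:57 = 8 h 39 min
Sun: 06:26–14:59 = 8 h 33 min
Total worked: 47 h 46 min = 2866 min.
Regular 40 h 0 min = 2400 min at $17.25/h; overtime 7 h 46 min = 466 min at $34.50/h.
Pay = (2400 × $17.25 + 466 × $34.50) ÷ 60 = $957.95.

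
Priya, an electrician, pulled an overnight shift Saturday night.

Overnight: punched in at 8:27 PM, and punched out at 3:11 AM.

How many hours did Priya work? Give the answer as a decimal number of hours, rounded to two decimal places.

6.73 hours

Overnight: 8:27 PM → midnight = 3 h 33 min; midnight → 3:11 AM = 3 h 11 min; span 6 h 44 min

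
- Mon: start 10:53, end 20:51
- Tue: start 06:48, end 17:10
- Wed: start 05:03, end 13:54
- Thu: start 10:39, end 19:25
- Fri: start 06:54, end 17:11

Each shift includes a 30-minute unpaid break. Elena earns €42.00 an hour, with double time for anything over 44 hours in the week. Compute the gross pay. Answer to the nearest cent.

€1993.60

Mon: 10:53–20:51 = 9 h 58 min; less 30 min break → 9 h 28 min
Tue: 06:48–17:10 = 10 h 22 min; less 30 min break → 9 h 52 min
Wed: 05:03–13:54 = 8 h 51 min; less 30 min break → 8 h 21 min
Thu: 10:39–19:25 = 8 h 46 min; less 30 min break → 8 h 16 min
Fri: 06:54–17:11 = 10 h 17 min; less 30 min break → 9 h 47 min
Total worked: 45 h 44 min = 2744 min.
Regular 44 h 0 min = 2640 min at €42.00/h; overtime 1 h 44 min = 104 min at €84.00/h.
Pay = (2640 × €42.00 + 104 × €84.00) ÷ 60 = €1993.60.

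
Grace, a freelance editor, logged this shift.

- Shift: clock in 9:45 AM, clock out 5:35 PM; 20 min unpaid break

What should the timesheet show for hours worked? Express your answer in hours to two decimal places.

Shift: 9:45 AM–5:35 PM = 7 h 50 min; less 20 min break → 7 h 30 min

7.50 hours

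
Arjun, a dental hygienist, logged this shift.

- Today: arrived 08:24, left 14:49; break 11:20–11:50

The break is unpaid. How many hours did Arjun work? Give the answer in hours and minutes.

5 h 55 min

Today: 08:24–14:49 = 6 h 25 min; less 30 min break → 5 h 55 min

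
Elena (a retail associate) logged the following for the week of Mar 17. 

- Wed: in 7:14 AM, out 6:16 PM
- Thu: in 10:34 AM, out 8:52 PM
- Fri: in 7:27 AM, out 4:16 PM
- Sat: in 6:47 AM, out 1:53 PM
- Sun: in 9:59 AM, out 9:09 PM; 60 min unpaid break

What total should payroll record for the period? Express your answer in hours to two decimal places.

Wed: 7:14 AM–6:16 PM = 11 h 2 min
Thu: 10:34 AM–8:52 PM = 10 h 18 min
Fri: 7:27 AM–4:16 PM = 8 h 49 min
Sat: 6:47 AM–1:53 PM = 7 h 6 min
Sun: 9:59 AM–9:09 PM = 11 h 10 min; less 60 min break → 10 h 10 min
Total: 11 h 2 min + 10 h 18 min + 8 h 49 min + 7 h 6 min + 10 h 10 min = 47 h 25 min.

47.42 hours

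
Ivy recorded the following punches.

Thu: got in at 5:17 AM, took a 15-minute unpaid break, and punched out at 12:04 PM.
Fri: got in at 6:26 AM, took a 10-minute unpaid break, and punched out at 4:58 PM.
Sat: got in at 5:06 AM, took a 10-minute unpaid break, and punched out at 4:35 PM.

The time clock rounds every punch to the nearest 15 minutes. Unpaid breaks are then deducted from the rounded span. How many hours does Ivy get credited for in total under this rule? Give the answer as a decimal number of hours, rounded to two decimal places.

28.17 hours

Thu: in 5:17 AM→5:15 AM, out 12:04 PM→12:00 PM; 6 h 45 min − 15 min = 6 h 30 min
Fri: in 6:26 AM→6:30 AM, out 4:58 PM→5:00 PM; 10 h 30 min − 10 min = 10 h 20 min
Sat: in 5:06 AM→5:00 AM, out 4:35 PM→4:30 PM; 11 h 30 min − 10 min = 11 h 20 min
Total credited: 28 h 10 min.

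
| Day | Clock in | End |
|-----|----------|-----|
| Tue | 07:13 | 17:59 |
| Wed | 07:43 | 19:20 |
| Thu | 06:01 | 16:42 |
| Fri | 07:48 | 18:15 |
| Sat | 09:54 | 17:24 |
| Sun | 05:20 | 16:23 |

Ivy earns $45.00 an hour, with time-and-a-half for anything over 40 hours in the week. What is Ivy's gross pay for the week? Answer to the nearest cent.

$3289.50

Tue: 07:13–17:59 = 10 h 46 min
Wed: 07:43–19:20 = 11 h 37 min
Thu: 06:01–16:42 = 10 h 41 min
Fri: 07:48–18:15 = 10 h 27 min
Sat: 09:54–17:24 = 7 h 30 min
Sun: 05:20–16:23 = 11 h 3 min
Total worked: 62 h 4 min = 3724 min.
Regular 40 h 0 min = 2400 min at $45.00/h; overtime 22 h 4 min = 1324 min at $67.50/h.
Pay = (2400 × $45.00 + 1324 × $67.50) ÷ 60 = $3289.50.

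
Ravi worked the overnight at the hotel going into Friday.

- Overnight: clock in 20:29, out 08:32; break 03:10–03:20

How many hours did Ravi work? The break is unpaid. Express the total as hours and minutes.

Overnight: 20:29 → midnight = 3 h 31 min; midnight → 08:32 = 8 h 32 min; span 12 h 3 min; less 10 min break → 11 h 53 min

11 h 53 min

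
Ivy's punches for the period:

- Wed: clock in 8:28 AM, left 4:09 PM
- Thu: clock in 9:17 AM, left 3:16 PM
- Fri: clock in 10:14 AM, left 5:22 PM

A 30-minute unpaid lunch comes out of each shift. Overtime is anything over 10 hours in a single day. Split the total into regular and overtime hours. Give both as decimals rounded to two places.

Regular 19.30 hours, overtime 0.00 hours

Wed: 8:28 AM–4:09 PM = 7 h 41 min; less 30 min break → 7 h 11 min
Thu: 9:17 AM–3:16 PM = 5 h 59 min; less 30 min break → 5 h 29 min
Fri: 10:14 AM–5:22 PM = 7 h 8 min; less 30 min break → 6 h 38 min
Wed reg 7 h 11 min / OT 0 h 0 min; Thu reg 5 h 29 min / OT 0 h 0 min; Fri reg 6 h 38 min / OT 0 h 0 min.
Totals: regular 19 h 18 min, overtime 0 h 0 min.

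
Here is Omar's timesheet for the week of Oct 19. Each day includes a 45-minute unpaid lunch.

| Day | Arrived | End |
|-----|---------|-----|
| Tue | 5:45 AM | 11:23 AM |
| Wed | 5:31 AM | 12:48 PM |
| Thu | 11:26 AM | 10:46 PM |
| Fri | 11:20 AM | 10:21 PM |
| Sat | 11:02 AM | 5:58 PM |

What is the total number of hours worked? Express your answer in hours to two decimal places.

Tue: 5:45 AM–11:23 AM = 5 h 38 min; less 45 min break → 4 h 53 min
Wed: 5:31 AM–12:48 PM = 7 h 17 min; less 45 min break → 6 h 32 min
Thu: 11:26 AM–10:46 PM = 11 h 20 min; less 45 min break → 10 h 35 min
Fri: 11:20 AM–10:21 PM = 11 h 1 min; less 45 min break → 10 h 16 min
Sat: 11:02 AM–5:58 PM = 6 h 56 min; less 45 min break → 6 h 11 min
Total: 4 h 53 min + 6 h 32 min + 10 h 35 min + 10 h 16 min + 6 h 11 min = 38 h 27 min.

38.45 hours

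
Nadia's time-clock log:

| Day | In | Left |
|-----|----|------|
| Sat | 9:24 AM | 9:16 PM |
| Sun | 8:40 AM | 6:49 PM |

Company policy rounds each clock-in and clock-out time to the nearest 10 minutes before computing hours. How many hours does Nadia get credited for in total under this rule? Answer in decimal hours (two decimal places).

22.17 hours

Sat: in 9:24 AM→9:20 AM, out 9:16 PM→9:20 PM; 12 h 0 min
Sun: in 8:40 AM→8:40 AM, out 6:49 PM→6:50 PM; 10 h 10 min
Total credited: 22 h 10 min.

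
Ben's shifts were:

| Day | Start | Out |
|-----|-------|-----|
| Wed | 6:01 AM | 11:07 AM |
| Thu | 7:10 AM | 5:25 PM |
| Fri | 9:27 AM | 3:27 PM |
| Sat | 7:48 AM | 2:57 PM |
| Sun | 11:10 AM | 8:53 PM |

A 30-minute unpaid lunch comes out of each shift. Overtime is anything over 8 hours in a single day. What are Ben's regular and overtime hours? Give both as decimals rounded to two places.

Wed: 6:01 AM–11:07 AM = 5 h 6 min; less 30 min break → 4 h 36 min
Thu: 7:10 AM–5:25 PM = 10 h 15 min; less 30 min break → 9 h 45 min
Fri: 9:27 AM–3:27 PM = 6 h 0 min; less 30 min break → 5 h 30 min
Sat: 7:48 AM–2:57 PM = 7 h 9 min; less 30 min break → 6 h 39 min
Sun: 11:10 AM–8:53 PM = 9 h 43 min; less 30 min break → 9 h 13 min
Wed reg 4 h 36 min / OT 0 h 0 min; Thu reg 8 h 0 min / OT 1 h 45 min; Fri reg 5 h 30 min / OT 0 h 0 min; Sat reg 6 h 39 min / OT 0 h 0 min; Sun reg 8 h 0 min / OT 1 h 13 min.
Totals: regular 32 h 45 min, overtime 2 h 58 min.

Regular 32.75 hours, overtime 2.97 hours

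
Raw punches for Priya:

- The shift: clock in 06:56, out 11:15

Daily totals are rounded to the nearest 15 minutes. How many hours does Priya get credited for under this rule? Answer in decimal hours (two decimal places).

The shift: 06:56–11:15 = 4 h 19 min → rounds to 4 h 15 min

4.25 hours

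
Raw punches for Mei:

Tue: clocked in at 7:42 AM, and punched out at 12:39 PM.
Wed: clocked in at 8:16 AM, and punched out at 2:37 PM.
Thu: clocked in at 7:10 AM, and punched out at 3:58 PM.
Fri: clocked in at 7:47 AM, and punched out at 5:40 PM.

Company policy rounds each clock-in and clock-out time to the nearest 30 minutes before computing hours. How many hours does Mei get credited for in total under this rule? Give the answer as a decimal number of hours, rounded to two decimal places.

Tue: in 7:42 AM→7:30 AM, out 12:39 PM→12:30 PM; 5 h 0 min
Wed: in 8:16 AM→8:30 AM, out 2:37 PM→2:30 PM; 6 h 0 min
Thu: in 7:10 AM→7:00 AM, out 3:58 PM→4:00 PM; 9 h 0 min
Fri: in 7:47 AM→8:00 AM, out 5:40 PM→5:30 PM; 9 h 30 min
Total credited: 29 h 30 min.

29.50 hours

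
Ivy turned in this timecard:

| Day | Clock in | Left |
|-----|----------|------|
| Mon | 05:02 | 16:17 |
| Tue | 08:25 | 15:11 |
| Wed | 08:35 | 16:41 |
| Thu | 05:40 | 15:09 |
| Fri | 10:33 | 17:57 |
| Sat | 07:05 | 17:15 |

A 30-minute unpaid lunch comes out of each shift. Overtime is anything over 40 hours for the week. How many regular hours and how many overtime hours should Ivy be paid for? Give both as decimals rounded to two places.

Mon: 05:02–16:17 = 11 h 15 min; less 30 min break → 10 h 45 min
Tue: 08:25–15:11 = 6 h 46 min; less 30 min break → 6 h 16 min
Wed: 08:35–16:41 = 8 h 6 min; less 30 min break → 7 h 36 min
Thu: 05:40–15:09 = 9 h 29 min; less 30 min break → 8 h 59 min
Fri: 10:33–17:57 = 7 h 24 min; less 30 min break → 6 h 54 min
Sat: 07:05–17:15 = 10 h 10 min; less 30 min break → 9 h 40 min
Total worked: 50 h 10 min = 50.17 h.
Threshold 40 h → overtime 10 h 10 min, regular 40 h 0 min.

Regular 40.00 hours, overtime 10.17 hours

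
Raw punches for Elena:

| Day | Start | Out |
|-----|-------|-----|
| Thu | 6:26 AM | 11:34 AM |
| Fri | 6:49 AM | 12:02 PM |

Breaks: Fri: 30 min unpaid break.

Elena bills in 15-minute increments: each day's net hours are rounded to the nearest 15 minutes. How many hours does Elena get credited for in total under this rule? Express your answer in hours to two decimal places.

10.00 hours

Thu: 6:26 AM–11:34 AM = 5 h 8 min → rounds to 5 h 15 min
Fri: 6:49 AM–12:02 PM = 5 h 13 min − 30 min = 4 h 43 min → rounds to 4 h 45 min
Total credited: 10 h 0 min.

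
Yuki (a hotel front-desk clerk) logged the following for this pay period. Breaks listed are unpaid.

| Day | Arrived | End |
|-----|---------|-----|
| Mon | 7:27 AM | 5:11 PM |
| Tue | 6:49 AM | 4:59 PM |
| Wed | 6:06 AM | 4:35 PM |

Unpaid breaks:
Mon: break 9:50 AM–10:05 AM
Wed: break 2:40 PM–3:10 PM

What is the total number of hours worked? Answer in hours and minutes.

29 h 38 min

Mon: 7:27 AM–5:11 PM = 9 h 44 min; less 15 min break → 9 h 29 min
Tue: 6:49 AM–4:59 PM = 10 h 10 min
Wed: 6:06 AM–4:35 PM = 10 h 29 min; less 30 min break → 9 h 59 min
Total: 9 h 29 min + 10 h 10 min + 9 h 59 min = 29 h 38 min.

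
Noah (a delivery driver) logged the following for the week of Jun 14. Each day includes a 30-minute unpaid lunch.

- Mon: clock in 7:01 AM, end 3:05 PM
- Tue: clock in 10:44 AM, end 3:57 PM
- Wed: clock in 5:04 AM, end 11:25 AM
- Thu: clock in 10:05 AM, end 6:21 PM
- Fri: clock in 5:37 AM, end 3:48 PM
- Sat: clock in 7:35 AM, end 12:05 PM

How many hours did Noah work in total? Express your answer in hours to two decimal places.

Mon: 7:01 AM–3:05 PM = 8 h 4 min; less 30 min break → 7 h 34 min
Tue: 10:44 AM–3:57 PM = 5 h 13 min; less 30 min break → 4 h 43 min
Wed: 5:04 AM–11:25 AM = 6 h 21 min; less 30 min break → 5 h 51 min
Thu: 10:05 AM–6:21 PM = 8 h 16 min; less 30 min break → 7 h 46 min
Fri: 5:37 AM–3:48 PM = 10 h 11 min; less 30 min break → 9 h 41 min
Sat: 7:35 AM–12:05 PM = 4 h 30 min; less 30 min break → 4 h 0 min
Total: 7 h 34 min + 4 h 43 min + 5 h 51 min + 7 h 46 min + 9 h 41 min + 4 h 0 min = 39 h 35 min.

39.58 hours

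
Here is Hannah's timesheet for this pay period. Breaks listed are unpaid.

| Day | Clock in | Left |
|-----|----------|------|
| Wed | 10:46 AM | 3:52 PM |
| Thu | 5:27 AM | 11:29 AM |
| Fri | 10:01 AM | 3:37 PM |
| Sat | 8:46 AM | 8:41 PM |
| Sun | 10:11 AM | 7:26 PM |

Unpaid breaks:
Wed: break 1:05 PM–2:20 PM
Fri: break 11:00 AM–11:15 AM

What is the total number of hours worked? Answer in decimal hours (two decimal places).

36.40 hours

Wed: 10:46 AM–3:52 PM = 5 h 6 min; less 75 min break → 3 h 51 min
Thu: 5:27 AM–11:29 AM = 6 h 2 min
Fri: 10:01 AM–3:37 PM = 5 h 36 min; less 15 min break → 5 h 21 min
Sat: 8:46 AM–8:41 PM = 11 h 55 min
Sun: 10:11 AM–7:26 PM = 9 h 15 min
Total: 3 h 51 min + 6 h 2 min + 5 h 21 min + 11 h 55 min + 9 h 15 min = 36 h 24 min.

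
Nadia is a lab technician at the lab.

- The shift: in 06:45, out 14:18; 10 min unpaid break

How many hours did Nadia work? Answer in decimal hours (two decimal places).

7.38 hours

The shift: 06:45–14:18 = 7 h 33 min; less 10 min break → 7 h 23 min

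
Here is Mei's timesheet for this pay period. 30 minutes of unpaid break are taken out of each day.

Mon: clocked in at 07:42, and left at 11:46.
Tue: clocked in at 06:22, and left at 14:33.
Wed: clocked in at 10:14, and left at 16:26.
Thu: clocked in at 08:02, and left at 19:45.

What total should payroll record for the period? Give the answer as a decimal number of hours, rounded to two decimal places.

Mon: 07:42–11:46 = 4 h 4 min; less 30 min break → 3 h 34 min
Tue: 06:22–14:33 = 8 h 11 min; less 30 min break → 7 h 41 min
Wed: 10:14–16:26 = 6 h 12 min; less 30 min break → 5 h 42 min
Thu: 08:02–19:45 = 11 h 43 min; less 30 min break → 11 h 13 min
Total: 3 h 34 min + 7 h 41 min + 5 h 42 min + 11 h 13 min = 28 h 10 min.

28.17 hours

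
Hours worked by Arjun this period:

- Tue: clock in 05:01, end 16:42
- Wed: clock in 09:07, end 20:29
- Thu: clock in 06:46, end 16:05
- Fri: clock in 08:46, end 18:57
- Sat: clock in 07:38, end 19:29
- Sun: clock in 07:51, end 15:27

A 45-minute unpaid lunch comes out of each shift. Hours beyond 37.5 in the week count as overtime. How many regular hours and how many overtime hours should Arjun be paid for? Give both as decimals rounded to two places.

Regular 37.50 hours, overtime 20.00 hours

Tue: 05:01–16:42 = 11 h 41 min; less 45 min break → 10 h 56 min
Wed: 09:07–20:29 = 11 h 22 min; less 45 min break → 10 h 37 min
Thu: 06:46–16:05 = 9 h 19 min; less 45 min break → 8 h 34 min
Fri: 08:46–18:57 = 10 h 11 min; less 45 min break → 9 h 26 min
Sat: 07:38–19:29 = 11 h 51 min; less 45 min break → 11 h 6 min
Sun: 07:51–15:27 = 7 h 36 min; less 45 min break → 6 h 51 min
Total worked: 57 h 30 min = 57.50 h.
Threshold 37.5 h → overtime 20 h 0 min, regular 37 h 30 min.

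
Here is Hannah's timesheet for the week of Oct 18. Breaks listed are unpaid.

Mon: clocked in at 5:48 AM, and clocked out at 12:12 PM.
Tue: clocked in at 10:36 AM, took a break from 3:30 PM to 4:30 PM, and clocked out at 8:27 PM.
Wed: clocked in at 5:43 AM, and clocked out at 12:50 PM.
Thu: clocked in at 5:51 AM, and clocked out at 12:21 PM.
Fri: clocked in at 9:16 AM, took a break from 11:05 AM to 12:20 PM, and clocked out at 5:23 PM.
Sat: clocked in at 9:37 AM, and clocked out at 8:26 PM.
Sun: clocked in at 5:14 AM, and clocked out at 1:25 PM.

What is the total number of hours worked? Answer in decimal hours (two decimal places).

Mon: 5:48 AM–12:12 PM = 6 h 24 min
Tue: 10:36 AM–8:27 PM = 9 h 51 min; less 60 min break → 8 h 51 min
Wed: 5:43 AM–12:50 PM = 7 h 7 min
Thu: 5:51 AM–12:21 PM = 6 h 30 min
Fri: 9:16 AM–5:23 PM = 8 h 7 min; less 75 min break → 6 h 52 min
Sat: 9:37 AM–8:26 PM = 10 h 49 min
Sun: 5:14 AM–1:25 PM = 8 h 11 min
Total: 6 h 24 min + 8 h 51 min + 7 h 7 min + 6 h 30 min + 6 h 52 min + 10 h 49 min + 8 h 11 min = 54 h 44 min.

54.73 hours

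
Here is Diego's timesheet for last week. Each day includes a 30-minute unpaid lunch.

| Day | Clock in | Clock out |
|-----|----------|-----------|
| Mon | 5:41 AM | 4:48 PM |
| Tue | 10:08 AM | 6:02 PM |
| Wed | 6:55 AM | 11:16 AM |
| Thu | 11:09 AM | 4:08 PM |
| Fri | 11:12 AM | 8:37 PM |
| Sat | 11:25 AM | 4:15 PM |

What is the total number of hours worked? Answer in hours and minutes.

39 h 36 min

Mon: 5:41 AM–4:48 PM = 11 h 7 min; less 30 min break → 10 h 37 min
Tue: 10:08 AM–6:02 PM = 7 h 54 min; less 30 min break → 7 h 24 min
Wed: 6:55 AM–11:16 AM = 4 h 21 min; less 30 min break → 3 h 51 min
Thu: 11:09 AM–4:08 PM = 4 h 59 min; less 30 min break → 4 h 29 min
Fri: 11:12 AM–8:37 PM = 9 h 25 min; less 30 min break → 8 h 55 min
Sat: 11:25 AM–4:15 PM = 4 h 50 min; less 30 min break → 4 h 20 min
Total: 10 h 37 min + 7 h 24 min + 3 h 51 min + 4 h 29 min + 8 h 55 min + 4 h 20 min = 39 h 36 min.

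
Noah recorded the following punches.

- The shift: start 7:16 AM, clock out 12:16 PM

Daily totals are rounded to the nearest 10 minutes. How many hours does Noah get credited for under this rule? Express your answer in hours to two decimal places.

The shift: 7:16 AM–12:16 PM = 5 h 0 min → rounds to 5 h 0 min

5.00 hours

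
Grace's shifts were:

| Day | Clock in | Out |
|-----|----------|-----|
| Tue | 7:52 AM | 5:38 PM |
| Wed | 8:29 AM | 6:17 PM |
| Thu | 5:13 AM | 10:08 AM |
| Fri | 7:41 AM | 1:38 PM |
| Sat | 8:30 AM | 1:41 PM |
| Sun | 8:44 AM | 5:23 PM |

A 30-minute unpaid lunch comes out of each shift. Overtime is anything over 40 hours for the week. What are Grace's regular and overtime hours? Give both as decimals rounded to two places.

Regular 40.00 hours, overtime 1.27 hours

Tue: 7:52 AM–5:38 PM = 9 h 46 min; less 30 min break → 9 h 16 min
Wed: 8:29 AM–6:17 PM = 9 h 48 min; less 30 min break → 9 h 18 min
Thu: 5:13 AM–10:08 AM = 4 h 55 min; less 30 min break → 4 h 25 min
Fri: 7:41 AM–1:38 PM = 5 h 57 min; less 30 min break → 5 h 27 min
Sat: 8:30 AM–1:41 PM = 5 h 11 min; less 30 min break → 4 h 41 min
Sun: 8:44 AM–5:23 PM = 8 h 39 min; less 30 min break → 8 h 9 min
Total worked: 41 h 16 min = 41.27 h.
Threshold 40 h → overtime 1 h 16 min, regular 40 h 0 min.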